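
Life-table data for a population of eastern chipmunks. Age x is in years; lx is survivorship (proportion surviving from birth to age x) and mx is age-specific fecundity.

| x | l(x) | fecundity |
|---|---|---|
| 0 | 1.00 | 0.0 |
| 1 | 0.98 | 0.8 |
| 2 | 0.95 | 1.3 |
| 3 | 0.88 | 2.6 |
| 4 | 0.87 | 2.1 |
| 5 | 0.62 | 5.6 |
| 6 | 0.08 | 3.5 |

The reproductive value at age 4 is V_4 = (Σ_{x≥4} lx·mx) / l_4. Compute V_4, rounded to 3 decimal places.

6.413

lx·mx for x ≥ 4: 1.827, 3.472, 0.28 → sum = 5.579
V_4 = 5.579 / l_4 = 5.579 / 0.87 = 6.412644… → 6.413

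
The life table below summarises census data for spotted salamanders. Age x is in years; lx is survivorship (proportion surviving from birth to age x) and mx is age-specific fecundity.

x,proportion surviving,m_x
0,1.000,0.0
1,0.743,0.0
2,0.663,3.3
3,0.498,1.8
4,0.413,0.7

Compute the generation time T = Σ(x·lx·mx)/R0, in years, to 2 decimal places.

2.44

lx·mx: 0, 0, 2.1879, 0.8964, 0.2891 → R0 = 3.3734
x·lx·mx: 0, 0, 4.3758, 2.6892, 1.1564 → Σ = 8.2214
T = 8.2214 / 3.3734 = 2.437126… → 2.44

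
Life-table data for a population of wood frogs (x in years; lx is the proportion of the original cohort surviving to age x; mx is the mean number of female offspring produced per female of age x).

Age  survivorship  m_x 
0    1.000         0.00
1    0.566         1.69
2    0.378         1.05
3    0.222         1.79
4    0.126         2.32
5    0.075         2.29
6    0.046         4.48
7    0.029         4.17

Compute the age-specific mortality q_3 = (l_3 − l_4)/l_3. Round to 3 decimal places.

0.432

q_3 = (l_3 − l_4) / l_3 = (0.222 − 0.126) / 0.222
     = 0.096 / 0.222 = 0.432432… → 0.432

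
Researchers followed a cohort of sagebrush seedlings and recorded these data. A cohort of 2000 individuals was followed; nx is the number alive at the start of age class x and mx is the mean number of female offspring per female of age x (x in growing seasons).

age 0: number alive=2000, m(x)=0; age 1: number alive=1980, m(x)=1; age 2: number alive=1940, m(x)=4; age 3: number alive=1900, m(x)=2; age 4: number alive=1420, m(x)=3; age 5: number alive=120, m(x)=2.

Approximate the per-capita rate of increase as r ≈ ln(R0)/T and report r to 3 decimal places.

lx = nx/n0 = nx/2000: 1, 0.99, 0.97, 0.95, 0.71, 0.06
R0 = Σ lx·mx = 0 + 0.99 + 3.88 + 1.9 + 2.13 + 0.12 = 9.02
Σ x·lx·mx = 23.57; T = 23.57/9.02 = 2.61308…
r ≈ ln(R0)/T = ln(9.02)/2.61308… = 0.84171… → 0.842

0.842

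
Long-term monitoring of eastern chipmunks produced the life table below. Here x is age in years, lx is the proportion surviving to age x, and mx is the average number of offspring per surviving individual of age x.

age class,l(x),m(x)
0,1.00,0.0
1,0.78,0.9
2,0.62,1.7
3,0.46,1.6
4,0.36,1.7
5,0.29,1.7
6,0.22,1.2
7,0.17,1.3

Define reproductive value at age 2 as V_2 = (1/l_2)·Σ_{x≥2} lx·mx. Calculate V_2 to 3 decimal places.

lx·mx for x ≥ 2: 1.054, 0.736, 0.612, 0.493, 0.264, 0.221 → sum = 3.38
V_2 = 3.38 / l_2 = 3.38 / 0.62 = 5.451613… → 5.452

5.452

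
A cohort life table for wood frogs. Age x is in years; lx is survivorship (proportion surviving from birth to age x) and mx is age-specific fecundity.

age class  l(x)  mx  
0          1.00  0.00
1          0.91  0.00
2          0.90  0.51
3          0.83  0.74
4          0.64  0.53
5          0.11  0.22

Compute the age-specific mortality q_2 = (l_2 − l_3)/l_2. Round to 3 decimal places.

0.078

q_2 = (l_2 − l_3) / l_2 = (0.9 − 0.83) / 0.9
     = 0.07 / 0.9 = 0.077778… → 0.078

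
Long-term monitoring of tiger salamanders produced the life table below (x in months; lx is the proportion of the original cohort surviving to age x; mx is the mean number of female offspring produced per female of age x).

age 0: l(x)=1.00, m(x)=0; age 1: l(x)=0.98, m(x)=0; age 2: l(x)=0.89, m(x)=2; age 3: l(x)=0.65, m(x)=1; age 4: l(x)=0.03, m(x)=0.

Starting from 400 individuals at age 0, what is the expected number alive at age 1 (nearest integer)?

Expected survivors = N0 · l_1 = 400 × 0.98 = 392 → 392

392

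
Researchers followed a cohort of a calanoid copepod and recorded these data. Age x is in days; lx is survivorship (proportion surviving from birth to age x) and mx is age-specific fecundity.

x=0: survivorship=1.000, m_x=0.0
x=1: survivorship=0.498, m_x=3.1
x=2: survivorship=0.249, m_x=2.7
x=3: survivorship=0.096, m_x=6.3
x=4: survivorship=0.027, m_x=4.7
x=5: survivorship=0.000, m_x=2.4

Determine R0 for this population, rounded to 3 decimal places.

2.948

lx·mx by age: 0, 1.5438, 0.6723, 0.6048, 0.1269, 0
R0 = Σ lx·mx = 2.9478 → 2.948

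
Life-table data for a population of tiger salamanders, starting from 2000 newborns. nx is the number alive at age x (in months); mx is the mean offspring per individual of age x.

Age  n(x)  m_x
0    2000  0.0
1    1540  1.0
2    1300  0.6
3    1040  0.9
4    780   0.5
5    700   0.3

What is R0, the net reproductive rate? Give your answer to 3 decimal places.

lx = nx/n0 = nx/2000: 1, 0.77, 0.65, 0.52, 0.39, 0.35
lx·mx by age: 0, 0.77, 0.39, 0.468, 0.195, 0.105
R0 = Σ lx·mx = 1.928 → 1.928

1.928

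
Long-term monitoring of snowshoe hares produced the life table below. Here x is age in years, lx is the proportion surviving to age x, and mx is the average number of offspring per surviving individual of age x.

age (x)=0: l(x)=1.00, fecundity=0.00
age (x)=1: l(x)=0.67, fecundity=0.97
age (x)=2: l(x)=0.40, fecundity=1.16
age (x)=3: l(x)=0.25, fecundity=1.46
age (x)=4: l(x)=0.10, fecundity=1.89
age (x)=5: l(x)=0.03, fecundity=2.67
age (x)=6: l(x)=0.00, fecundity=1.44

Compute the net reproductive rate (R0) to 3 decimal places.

1.748

lx·mx by age: 0, 0.6499, 0.464, 0.365, 0.189, 0.0801, 0
R0 = Σ lx·mx = 1.748 → 1.748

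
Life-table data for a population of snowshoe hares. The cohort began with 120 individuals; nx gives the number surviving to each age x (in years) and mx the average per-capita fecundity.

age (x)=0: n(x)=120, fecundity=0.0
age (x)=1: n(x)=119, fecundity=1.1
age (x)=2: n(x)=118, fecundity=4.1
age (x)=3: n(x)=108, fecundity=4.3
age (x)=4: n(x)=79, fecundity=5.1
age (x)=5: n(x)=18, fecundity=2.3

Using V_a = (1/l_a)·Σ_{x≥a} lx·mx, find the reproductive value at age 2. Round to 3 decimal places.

lx = nx/n0 = nx/120: 1, 0.99167…, 0.98333…, 0.9, 0.65833…, 0.15
lx·mx for x ≥ 2: 4.031667…, 3.87, 3.3575…, 0.345 → sum = 11.604167…
V_2 = 11.604167… / l_2 = 11.604167… / 0.983333… = 11.800847… → 11.801

11.801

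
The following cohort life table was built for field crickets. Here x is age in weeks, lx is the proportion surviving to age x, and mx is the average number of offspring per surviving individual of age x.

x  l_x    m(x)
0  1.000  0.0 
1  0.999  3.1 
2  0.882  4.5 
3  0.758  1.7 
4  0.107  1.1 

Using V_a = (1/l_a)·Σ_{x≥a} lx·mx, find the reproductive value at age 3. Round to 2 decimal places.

lx·mx for x ≥ 3: 1.2886, 0.1177 → sum = 1.4063
V_3 = 1.4063 / l_3 = 1.4063 / 0.758 = 1.855277… → 1.86

1.86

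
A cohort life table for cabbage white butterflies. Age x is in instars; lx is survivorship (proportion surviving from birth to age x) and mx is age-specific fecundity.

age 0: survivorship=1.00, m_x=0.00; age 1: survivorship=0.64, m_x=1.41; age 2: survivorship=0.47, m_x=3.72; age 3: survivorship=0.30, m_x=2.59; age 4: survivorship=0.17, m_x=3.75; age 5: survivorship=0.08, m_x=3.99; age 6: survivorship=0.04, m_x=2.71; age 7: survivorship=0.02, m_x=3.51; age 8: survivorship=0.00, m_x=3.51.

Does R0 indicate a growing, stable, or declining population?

growing

R0 = Σ lx·mx = 0 + 0.9024 + 1.7484 + 0.777 + 0.6375 + 0.3192 + 0.1084 + 0.0702 + 0 = 4.5631
R0 > 1, so the population is growing.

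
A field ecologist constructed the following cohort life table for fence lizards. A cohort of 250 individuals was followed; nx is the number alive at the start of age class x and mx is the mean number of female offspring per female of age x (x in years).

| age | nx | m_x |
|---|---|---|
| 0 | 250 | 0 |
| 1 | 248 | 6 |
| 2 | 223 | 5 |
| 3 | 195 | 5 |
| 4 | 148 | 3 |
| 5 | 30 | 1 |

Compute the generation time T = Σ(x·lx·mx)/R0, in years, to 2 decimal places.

2.11

lx = nx/n0 = nx/250: 1, 0.992, 0.892, 0.78, 0.592, 0.12
lx·mx: 0, 5.952, 4.46, 3.9, 1.776, 0.12 → R0 = 16.208
x·lx·mx: 0, 5.952, 8.92, 11.7, 7.104, 0.6 → Σ = 34.276
T = 34.276 / 16.208 = 2.114758… → 2.11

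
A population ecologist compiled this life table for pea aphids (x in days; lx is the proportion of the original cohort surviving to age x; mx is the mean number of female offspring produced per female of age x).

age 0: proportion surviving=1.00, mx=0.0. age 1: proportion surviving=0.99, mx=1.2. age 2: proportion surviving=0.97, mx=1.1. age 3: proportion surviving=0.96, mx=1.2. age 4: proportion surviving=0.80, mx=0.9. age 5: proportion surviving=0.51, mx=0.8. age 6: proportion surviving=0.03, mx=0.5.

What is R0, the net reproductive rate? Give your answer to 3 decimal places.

lx·mx by age: 0, 1.188, 1.067, 1.152, 0.72, 0.408, 0.015
R0 = Σ lx·mx = 4.55 → 4.550

4.550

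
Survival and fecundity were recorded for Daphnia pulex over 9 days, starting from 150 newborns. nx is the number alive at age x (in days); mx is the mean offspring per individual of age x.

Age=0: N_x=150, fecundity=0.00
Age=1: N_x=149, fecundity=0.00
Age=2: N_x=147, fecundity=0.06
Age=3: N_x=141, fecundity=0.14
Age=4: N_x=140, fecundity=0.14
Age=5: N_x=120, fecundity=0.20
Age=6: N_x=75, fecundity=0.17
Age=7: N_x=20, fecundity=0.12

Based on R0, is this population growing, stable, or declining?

lx = nx/n0 = nx/150: 1, 0.99333…, 0.98, 0.94, 0.93333…, 0.8, 0.5, 0.13333…
R0 = Σ lx·mx = 0 + 0 + 0.0588 + 0.1316 + 0.130667… + 0.16 + 0.085 + 0.016… = 0.582067…
R0 < 1, so the population is declining.

declining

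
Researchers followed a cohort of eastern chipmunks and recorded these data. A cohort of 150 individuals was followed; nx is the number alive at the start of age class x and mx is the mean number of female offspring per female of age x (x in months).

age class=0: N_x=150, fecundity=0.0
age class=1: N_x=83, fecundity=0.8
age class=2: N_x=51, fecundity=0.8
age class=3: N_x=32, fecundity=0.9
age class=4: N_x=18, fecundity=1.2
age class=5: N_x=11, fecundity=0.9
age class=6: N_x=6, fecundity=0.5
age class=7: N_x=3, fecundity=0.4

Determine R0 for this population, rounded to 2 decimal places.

lx = nx/n0 = nx/150: 1, 0.55333…, 0.34, 0.21333…, 0.12, 0.07333…, 0.04, 0.02
lx·mx by age: 0, 0.442667…, 0.272, 0.192…, 0.144, 0.066…, 0.02, 0.008
R0 = Σ lx·mx = 1.144667… → 1.14

1.14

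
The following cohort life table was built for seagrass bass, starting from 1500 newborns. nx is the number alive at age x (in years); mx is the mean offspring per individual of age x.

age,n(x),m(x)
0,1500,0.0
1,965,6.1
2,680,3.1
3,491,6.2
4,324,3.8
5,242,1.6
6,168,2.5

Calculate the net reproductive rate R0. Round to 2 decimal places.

lx = nx/n0 = nx/1500: 1, 0.64333…, 0.45333…, 0.32733…, 0.216, 0.16133…, 0.112
lx·mx by age: 0, 3.924333…, 1.405333…, 2.029467…, 0.8208, 0.258133…, 0.28
R0 = Σ lx·mx = 8.718067… → 8.72

8.72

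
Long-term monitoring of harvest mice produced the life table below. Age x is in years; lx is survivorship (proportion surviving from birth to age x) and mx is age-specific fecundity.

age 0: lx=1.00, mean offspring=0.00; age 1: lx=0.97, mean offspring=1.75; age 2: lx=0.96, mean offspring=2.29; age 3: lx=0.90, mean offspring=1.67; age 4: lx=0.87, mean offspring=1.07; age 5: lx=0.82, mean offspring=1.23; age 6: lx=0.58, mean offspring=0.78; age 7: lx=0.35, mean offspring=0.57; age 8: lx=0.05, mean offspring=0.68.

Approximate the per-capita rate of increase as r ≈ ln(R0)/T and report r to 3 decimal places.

0.704

R0 = Σ lx·mx = 0 + 1.6975 + 2.1984 + 1.503 + 0.9309 + 1.0086 + 0.4524 + 0.1995 + 0.034 = 8.0243
Σ x·lx·mx = 23.7528; T = 23.7528/8.0243 = 2.96011…
r ≈ ln(R0)/T = ln(8.0243)/2.96011… = 0.70351… → 0.704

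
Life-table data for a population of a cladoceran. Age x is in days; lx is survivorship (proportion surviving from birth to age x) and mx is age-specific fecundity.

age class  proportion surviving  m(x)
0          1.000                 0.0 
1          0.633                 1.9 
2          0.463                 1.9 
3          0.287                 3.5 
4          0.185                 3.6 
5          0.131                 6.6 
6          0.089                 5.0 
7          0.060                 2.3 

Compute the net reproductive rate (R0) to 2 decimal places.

5.20

lx·mx by age: 0, 1.2027, 0.8797, 1.0045, 0.666, 0.8646, 0.445, 0.138
R0 = Σ lx·mx = 5.2005 → 5.20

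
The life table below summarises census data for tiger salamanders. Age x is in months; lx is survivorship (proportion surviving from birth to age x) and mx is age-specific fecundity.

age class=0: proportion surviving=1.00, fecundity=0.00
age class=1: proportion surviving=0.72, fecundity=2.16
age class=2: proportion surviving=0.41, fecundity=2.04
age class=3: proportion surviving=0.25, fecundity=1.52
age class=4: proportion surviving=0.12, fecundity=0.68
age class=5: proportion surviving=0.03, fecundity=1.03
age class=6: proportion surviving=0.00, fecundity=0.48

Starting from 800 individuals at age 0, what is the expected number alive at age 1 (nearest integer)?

576

Expected survivors = N0 · l_1 = 800 × 0.72 = 576 → 576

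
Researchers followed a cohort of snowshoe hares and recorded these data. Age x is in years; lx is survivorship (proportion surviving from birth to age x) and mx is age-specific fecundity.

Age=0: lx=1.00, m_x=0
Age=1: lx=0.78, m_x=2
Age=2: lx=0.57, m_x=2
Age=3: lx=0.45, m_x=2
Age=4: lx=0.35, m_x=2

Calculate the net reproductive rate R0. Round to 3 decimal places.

4.300

lx·mx by age: 0, 1.56, 1.14, 0.9, 0.7
R0 = Σ lx·mx = 4.3 → 4.300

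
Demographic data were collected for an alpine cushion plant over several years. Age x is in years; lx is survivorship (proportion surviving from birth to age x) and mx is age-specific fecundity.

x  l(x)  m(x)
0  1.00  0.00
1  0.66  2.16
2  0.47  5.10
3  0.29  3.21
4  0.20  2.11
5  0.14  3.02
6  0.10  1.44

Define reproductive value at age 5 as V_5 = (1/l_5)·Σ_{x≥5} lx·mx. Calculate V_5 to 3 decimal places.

lx·mx for x ≥ 5: 0.4228, 0.144 → sum = 0.5668
V_5 = 0.5668 / l_5 = 0.5668 / 0.14 = 4.048571… → 4.049

4.049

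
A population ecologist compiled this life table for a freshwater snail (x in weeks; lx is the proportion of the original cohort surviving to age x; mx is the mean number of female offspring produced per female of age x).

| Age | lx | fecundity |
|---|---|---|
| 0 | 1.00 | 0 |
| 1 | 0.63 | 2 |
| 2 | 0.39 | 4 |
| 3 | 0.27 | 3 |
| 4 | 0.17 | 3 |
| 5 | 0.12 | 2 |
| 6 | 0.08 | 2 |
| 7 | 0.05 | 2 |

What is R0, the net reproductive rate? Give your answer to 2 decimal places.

lx·mx by age: 0, 1.26, 1.56, 0.81, 0.51, 0.24, 0.16, 0.1
R0 = Σ lx·mx = 4.64 → 4.64

4.64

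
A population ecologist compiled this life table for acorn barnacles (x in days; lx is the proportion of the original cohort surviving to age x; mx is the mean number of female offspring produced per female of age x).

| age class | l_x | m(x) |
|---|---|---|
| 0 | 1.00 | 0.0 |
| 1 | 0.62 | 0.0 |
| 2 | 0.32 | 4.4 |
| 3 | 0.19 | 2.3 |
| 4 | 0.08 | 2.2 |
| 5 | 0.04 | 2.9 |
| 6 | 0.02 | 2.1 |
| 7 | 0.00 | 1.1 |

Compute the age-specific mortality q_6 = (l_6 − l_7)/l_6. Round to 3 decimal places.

1.000

q_6 = (l_6 − l_7) / l_6 = (0.02 − 0) / 0.02
     = 0.02 / 0.02 = 1 → 1.000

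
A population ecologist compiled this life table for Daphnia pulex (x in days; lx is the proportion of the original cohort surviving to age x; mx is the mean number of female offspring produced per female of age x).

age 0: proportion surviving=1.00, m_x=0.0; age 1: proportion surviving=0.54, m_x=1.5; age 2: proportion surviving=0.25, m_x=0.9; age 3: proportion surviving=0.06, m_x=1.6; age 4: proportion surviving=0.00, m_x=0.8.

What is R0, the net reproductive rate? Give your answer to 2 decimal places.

1.13

lx·mx by age: 0, 0.81, 0.225, 0.096, 0
R0 = Σ lx·mx = 1.131 → 1.13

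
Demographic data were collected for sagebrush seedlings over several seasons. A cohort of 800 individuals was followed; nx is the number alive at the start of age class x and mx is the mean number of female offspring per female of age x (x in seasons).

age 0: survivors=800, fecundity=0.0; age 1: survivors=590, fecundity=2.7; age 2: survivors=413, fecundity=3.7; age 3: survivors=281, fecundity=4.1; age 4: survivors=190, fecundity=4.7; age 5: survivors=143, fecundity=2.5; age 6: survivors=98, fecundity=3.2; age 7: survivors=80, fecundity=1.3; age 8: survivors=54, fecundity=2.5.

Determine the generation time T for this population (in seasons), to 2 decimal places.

2.82

lx = nx/n0 = nx/800: 1, 0.7375, 0.51625, 0.35125, 0.2375, 0.17875, 0.1225, 0.1, 0.0675
lx·mx: 0, 1.99125, 1.910125, 1.440125, 1.11625, 0.446875, 0.392, 0.13, 0.16875 → R0 = 7.595375
x·lx·mx: 0, 1.99125, 3.82025, 4.320375, 4.465, 2.234375, 2.352, 0.91, 1.35 → Σ = 21.44325
T = 21.44325 / 7.595375 = 2.823198… → 2.82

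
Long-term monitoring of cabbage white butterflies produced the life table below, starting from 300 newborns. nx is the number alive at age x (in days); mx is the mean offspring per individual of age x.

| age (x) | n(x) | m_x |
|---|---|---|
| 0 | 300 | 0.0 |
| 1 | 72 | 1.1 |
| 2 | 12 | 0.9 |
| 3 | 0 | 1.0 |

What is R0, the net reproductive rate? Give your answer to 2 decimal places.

lx = nx/n0 = nx/300: 1, 0.24, 0.04, 0
lx·mx by age: 0, 0.264, 0.036, 0
R0 = Σ lx·mx = 0.3 → 0.30

0.30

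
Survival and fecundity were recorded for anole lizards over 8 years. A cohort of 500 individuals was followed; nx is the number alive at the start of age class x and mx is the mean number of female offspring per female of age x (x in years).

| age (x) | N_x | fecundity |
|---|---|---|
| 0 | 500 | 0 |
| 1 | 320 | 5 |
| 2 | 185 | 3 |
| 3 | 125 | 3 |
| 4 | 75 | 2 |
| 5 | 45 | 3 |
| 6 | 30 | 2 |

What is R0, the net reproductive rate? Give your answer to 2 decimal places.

lx = nx/n0 = nx/500: 1, 0.64, 0.37, 0.25, 0.15, 0.09, 0.06
lx·mx by age: 0, 3.2, 1.11, 0.75, 0.3, 0.27, 0.12
R0 = Σ lx·mx = 5.75 → 5.75

5.75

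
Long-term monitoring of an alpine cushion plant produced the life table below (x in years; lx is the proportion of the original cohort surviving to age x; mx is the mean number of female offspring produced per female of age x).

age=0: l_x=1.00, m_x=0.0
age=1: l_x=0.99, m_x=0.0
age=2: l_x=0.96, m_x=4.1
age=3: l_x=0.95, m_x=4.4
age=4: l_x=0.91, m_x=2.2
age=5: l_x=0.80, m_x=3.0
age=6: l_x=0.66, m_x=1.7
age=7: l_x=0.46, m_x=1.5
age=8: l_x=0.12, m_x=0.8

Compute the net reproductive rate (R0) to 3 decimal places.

14.426

lx·mx by age: 0, 0, 3.936, 4.18, 2.002, 2.4, 1.122, 0.69, 0.096
R0 = Σ lx·mx = 14.426 → 14.426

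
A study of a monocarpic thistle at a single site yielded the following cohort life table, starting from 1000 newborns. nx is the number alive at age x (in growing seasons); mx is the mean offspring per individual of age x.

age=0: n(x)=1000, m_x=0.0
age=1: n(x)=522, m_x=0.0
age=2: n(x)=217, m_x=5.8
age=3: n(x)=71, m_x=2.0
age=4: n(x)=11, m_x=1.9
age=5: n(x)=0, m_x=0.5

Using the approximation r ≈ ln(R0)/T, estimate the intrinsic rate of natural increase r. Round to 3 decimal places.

lx = nx/n0 = nx/1000: 1, 0.522, 0.217, 0.071, 0.011, 0
R0 = Σ lx·mx = 0 + 0 + 1.2586 + 0.142 + 0.0209 + 0 = 1.4215
Σ x·lx·mx = 3.0268; T = 3.0268/1.4215 = 2.1293…
r ≈ ln(R0)/T = ln(1.4215)/2.1293… = 0.16518… → 0.165

0.165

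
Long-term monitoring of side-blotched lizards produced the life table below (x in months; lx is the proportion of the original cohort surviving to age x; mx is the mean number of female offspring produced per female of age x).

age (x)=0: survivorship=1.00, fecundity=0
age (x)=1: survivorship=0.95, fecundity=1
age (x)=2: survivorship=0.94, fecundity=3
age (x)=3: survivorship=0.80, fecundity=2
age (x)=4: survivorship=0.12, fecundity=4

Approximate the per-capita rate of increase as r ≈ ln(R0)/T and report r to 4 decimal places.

0.7764

R0 = Σ lx·mx = 0 + 0.95 + 2.82 + 1.6 + 0.48 = 5.85
Σ x·lx·mx = 13.31; T = 13.31/5.85 = 2.27521…
r ≈ ln(R0)/T = ln(5.85)/2.27521… = 0.776385… → 0.7764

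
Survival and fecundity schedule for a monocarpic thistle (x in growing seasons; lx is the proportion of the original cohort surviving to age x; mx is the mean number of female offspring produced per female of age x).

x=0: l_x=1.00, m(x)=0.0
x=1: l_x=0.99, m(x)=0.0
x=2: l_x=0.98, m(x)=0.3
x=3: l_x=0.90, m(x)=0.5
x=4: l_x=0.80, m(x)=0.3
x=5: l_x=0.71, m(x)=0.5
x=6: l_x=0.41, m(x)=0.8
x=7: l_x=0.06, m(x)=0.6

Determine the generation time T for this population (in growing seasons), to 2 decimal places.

lx·mx: 0, 0, 0.294, 0.45, 0.24, 0.355, 0.328, 0.036 → R0 = 1.703
x·lx·mx: 0, 0, 0.588, 1.35, 0.96, 1.775, 1.968, 0.252 → Σ = 6.893
T = 6.893 / 1.703 = 4.047563… → 4.05

4.05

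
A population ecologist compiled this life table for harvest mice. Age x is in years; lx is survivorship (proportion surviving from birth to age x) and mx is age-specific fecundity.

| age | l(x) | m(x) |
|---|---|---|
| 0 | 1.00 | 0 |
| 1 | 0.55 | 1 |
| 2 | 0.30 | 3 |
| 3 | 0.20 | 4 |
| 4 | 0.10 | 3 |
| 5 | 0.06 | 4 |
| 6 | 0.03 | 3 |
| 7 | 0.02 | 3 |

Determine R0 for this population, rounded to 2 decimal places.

lx·mx by age: 0, 0.55, 0.9, 0.8, 0.3, 0.24, 0.09, 0.06
R0 = Σ lx·mx = 2.94 → 2.94

2.94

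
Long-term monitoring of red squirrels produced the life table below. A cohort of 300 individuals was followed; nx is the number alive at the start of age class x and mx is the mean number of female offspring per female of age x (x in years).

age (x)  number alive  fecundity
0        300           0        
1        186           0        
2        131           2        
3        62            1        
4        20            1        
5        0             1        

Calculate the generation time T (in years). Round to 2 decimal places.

lx = nx/n0 = nx/300: 1, 0.62, 0.43667…, 0.20667…, 0.06667…, 0
lx·mx: 0, 0, 0.873333…, 0.206667…, 0.066667…, 0 → R0 = 1.146667…
x·lx·mx: 0, 0, 1.746667…, 0.62…, 0.266667…, 0 → Σ = 2.633333…
T = 2.633333… / 1.146667… = 2.296512… → 2.30

2.30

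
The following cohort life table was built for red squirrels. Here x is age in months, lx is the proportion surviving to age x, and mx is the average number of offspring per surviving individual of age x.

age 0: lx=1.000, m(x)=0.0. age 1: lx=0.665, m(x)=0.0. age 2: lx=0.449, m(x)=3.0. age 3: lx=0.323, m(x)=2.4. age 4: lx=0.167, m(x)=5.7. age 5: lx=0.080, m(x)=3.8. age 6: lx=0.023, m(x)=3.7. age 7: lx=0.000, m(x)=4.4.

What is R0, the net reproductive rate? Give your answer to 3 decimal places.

lx·mx by age: 0, 0, 1.347, 0.7752, 0.9519, 0.304, 0.0851, 0
R0 = Σ lx·mx = 3.4632 → 3.463

3.463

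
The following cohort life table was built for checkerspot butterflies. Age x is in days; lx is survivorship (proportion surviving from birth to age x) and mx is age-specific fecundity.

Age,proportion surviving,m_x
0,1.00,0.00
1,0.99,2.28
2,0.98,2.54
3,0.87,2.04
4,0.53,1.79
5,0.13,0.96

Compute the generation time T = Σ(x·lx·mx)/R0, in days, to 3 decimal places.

2.236

lx·mx: 0, 2.2572, 2.4892, 1.7748, 0.9487, 0.1248 → R0 = 7.5947
x·lx·mx: 0, 2.2572, 4.9784, 5.3244, 3.7948, 0.624 → Σ = 16.9788
T = 16.9788 / 7.5947 = 2.235612… → 2.236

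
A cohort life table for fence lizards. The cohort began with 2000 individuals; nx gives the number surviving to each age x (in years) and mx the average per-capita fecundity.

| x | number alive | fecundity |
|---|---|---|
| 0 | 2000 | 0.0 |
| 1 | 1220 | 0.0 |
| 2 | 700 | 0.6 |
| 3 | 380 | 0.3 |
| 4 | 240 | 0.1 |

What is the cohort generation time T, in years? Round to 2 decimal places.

lx = nx/n0 = nx/2000: 1, 0.61, 0.35, 0.19, 0.12
lx·mx: 0, 0, 0.21, 0.057, 0.012 → R0 = 0.279
x·lx·mx: 0, 0, 0.42, 0.171, 0.048 → Σ = 0.639
T = 0.639 / 0.279 = 2.290323… → 2.29

2.29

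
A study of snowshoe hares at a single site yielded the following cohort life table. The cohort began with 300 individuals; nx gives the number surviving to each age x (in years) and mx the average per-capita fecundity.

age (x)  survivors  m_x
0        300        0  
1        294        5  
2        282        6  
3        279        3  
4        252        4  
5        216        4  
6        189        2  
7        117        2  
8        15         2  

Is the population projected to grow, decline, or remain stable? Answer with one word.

lx = nx/n0 = nx/300: 1, 0.98, 0.94, 0.93, 0.84, 0.72, 0.63, 0.39, 0.05
R0 = Σ lx·mx = 0 + 4.9 + 5.64 + 2.79 + 3.36 + 2.88 + 1.26 + 0.78 + 0.1 = 21.71
R0 > 1, so the population is growing.

growing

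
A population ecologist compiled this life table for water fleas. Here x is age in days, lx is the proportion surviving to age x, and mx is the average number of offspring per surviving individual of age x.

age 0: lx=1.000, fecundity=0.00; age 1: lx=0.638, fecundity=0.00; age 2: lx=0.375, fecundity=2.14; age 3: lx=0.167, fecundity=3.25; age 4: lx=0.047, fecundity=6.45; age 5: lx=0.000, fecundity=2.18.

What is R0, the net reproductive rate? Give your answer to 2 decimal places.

lx·mx by age: 0, 0, 0.8025, 0.54275, 0.30315, 0
R0 = Σ lx·mx = 1.6484 → 1.65

1.65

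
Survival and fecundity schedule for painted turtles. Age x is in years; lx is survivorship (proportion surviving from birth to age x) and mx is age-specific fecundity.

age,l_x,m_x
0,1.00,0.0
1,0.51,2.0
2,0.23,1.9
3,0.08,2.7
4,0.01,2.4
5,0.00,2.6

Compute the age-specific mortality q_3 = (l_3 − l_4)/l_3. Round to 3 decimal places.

q_3 = (l_3 − l_4) / l_3 = (0.08 − 0.01) / 0.08
     = 0.07 / 0.08 = 0.875 → 0.875

0.875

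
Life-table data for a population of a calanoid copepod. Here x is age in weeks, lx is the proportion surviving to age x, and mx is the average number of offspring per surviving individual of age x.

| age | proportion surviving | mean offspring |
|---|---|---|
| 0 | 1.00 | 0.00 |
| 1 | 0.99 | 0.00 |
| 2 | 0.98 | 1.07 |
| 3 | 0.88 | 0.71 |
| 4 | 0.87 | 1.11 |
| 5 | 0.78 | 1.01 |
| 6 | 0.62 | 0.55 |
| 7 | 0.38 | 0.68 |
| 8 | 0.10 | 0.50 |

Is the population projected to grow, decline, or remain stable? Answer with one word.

R0 = Σ lx·mx = 0 + 0 + 1.0486 + 0.6248 + 0.9657 + 0.7878 + 0.341 + 0.2584 + 0.05 = 4.0763
R0 > 1, so the population is growing.

growing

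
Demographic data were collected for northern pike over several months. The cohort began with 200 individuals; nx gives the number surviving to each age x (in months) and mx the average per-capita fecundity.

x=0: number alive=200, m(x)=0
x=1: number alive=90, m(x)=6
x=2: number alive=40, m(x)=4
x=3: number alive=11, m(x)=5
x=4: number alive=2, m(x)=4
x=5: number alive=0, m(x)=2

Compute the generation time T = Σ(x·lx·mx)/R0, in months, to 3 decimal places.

1.385

lx = nx/n0 = nx/200: 1, 0.45, 0.2, 0.055, 0.01, 0
lx·mx: 0, 2.7, 0.8, 0.275, 0.04, 0 → R0 = 3.815
x·lx·mx: 0, 2.7, 1.6, 0.825, 0.16, 0 → Σ = 5.285
T = 5.285 / 3.815 = 1.385321… → 1.385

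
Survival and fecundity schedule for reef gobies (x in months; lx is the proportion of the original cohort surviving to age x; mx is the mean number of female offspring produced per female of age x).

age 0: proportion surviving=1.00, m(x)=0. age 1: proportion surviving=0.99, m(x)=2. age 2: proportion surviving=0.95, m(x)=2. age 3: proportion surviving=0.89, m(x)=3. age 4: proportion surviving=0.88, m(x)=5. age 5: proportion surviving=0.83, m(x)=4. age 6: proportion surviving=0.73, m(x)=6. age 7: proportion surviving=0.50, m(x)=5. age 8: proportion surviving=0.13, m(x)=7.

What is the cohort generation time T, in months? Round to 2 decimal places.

lx·mx: 0, 1.98, 1.9, 2.67, 4.4, 3.32, 4.38, 2.5, 0.91 → R0 = 22.06
x·lx·mx: 0, 1.98, 3.8, 8.01, 17.6, 16.6, 26.28, 17.5, 7.28 → Σ = 99.05
T = 99.05 / 22.06 = 4.490027… → 4.49

4.49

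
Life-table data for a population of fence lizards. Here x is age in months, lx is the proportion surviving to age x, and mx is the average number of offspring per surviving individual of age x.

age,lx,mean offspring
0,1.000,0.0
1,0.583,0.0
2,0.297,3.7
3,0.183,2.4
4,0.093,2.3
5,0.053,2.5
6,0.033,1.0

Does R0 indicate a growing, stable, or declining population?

growing

R0 = Σ lx·mx = 0 + 0 + 1.0989 + 0.4392 + 0.2139 + 0.1325 + 0.033 = 1.9175
R0 > 1, so the population is growing.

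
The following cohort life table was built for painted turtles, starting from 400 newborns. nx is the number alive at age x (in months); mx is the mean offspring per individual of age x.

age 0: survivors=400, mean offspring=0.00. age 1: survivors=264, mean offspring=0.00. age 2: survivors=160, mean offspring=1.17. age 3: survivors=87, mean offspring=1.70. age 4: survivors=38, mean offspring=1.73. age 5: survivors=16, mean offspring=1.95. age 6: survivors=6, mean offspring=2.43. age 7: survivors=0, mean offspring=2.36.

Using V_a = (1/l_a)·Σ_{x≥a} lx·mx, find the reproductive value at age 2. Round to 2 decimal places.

lx = nx/n0 = nx/400: 1, 0.66, 0.4, 0.2175, 0.095, 0.04, 0.015, 0
lx·mx for x ≥ 2: 0.468, 0.36975, 0.16435, 0.078, 0.03645, 0 → sum = 1.11655
V_2 = 1.11655 / l_2 = 1.11655 / 0.4 = 2.791375 → 2.79

2.79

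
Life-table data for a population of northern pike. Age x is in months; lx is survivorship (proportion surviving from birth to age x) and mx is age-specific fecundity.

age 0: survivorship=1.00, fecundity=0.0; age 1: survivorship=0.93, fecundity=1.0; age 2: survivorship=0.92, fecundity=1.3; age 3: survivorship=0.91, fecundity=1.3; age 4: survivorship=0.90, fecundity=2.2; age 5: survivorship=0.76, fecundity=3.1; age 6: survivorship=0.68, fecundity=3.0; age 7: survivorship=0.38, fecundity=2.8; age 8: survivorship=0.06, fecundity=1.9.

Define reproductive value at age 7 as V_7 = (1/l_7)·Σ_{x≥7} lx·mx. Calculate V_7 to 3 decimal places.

lx·mx for x ≥ 7: 1.064, 0.114 → sum = 1.178
V_7 = 1.178 / l_7 = 1.178 / 0.38 = 3.1 → 3.100

3.100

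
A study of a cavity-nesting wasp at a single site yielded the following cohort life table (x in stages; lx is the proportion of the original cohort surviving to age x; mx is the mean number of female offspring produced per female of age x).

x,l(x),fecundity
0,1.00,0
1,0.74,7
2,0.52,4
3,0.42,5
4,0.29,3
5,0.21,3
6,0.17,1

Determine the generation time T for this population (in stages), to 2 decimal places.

2.11

lx·mx: 0, 5.18, 2.08, 2.1, 0.87, 0.63, 0.17 → R0 = 11.03
x·lx·mx: 0, 5.18, 4.16, 6.3, 3.48, 3.15, 1.02 → Σ = 23.29
T = 23.29 / 11.03 = 2.111514… → 2.11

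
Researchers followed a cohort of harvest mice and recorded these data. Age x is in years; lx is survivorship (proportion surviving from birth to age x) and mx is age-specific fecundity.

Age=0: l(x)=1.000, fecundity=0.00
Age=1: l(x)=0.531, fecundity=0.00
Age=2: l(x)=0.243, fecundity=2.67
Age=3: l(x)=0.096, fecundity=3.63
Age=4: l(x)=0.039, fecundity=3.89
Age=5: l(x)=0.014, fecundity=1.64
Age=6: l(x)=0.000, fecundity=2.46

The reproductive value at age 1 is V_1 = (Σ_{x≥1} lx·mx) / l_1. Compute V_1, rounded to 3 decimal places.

lx·mx for x ≥ 1: 0, 0.64881, 0.34848, 0.15171, 0.02296, 0 → sum = 1.17196
V_1 = 1.17196 / l_1 = 1.17196 / 0.531 = 2.207081… → 2.207

2.207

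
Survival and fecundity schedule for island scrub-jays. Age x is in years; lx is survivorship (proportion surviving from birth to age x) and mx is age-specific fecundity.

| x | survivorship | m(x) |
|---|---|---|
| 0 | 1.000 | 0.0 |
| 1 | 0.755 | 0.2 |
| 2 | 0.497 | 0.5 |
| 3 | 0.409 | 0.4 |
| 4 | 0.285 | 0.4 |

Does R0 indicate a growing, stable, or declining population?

R0 = Σ lx·mx = 0 + 0.151 + 0.2485 + 0.1636 + 0.114 = 0.6771
R0 < 1, so the population is declining.

declining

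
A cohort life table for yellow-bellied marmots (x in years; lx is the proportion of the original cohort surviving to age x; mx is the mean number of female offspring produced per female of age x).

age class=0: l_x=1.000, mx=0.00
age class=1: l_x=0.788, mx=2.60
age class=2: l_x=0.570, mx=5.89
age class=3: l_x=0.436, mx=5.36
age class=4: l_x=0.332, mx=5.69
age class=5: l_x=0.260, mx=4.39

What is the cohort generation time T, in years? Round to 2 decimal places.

2.70

lx·mx: 0, 2.0488, 3.3573, 2.33696, 1.88908, 1.1414 → R0 = 10.77354
x·lx·mx: 0, 2.0488, 6.7146, 7.01088, 7.55632, 5.707 → Σ = 29.0376
T = 29.0376 / 10.77354 = 2.69527… → 2.70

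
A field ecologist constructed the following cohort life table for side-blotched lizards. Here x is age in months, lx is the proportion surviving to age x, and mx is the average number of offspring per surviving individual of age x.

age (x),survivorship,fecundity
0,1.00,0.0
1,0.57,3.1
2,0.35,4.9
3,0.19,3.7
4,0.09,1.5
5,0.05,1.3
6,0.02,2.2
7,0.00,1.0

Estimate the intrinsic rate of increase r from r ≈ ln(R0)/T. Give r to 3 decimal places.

R0 = Σ lx·mx = 0 + 1.767 + 1.715 + 0.703 + 0.135 + 0.065 + 0.044 + 0 = 4.429
Σ x·lx·mx = 8.435; T = 8.435/4.429 = 1.90449…
r ≈ ln(R0)/T = ln(4.429)/1.90449… = 0.7814… → 0.781

0.781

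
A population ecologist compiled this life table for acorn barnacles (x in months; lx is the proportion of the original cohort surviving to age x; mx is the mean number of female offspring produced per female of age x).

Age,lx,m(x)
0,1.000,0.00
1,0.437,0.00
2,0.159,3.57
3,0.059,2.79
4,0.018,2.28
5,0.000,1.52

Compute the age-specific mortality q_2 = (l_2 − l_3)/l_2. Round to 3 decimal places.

0.629

q_2 = (l_2 − l_3) / l_2 = (0.159 − 0.059) / 0.159
     = 0.1 / 0.159 = 0.628931… → 0.629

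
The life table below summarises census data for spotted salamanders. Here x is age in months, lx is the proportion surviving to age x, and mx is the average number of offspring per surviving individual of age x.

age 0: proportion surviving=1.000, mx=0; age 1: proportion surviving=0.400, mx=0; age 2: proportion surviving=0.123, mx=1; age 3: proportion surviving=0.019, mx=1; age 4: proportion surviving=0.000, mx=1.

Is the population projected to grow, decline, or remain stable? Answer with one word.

declining

R0 = Σ lx·mx = 0 + 0 + 0.123 + 0.019 + 0 = 0.142
R0 < 1, so the population is declining.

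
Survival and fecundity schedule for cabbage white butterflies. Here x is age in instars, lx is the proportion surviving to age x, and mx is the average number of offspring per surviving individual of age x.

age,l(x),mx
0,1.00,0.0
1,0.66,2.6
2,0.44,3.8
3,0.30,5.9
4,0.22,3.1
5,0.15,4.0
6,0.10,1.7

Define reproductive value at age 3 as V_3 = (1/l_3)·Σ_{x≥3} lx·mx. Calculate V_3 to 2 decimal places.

lx·mx for x ≥ 3: 1.77, 0.682, 0.6, 0.17 → sum = 3.222
V_3 = 3.222 / l_3 = 3.222 / 0.3 = 10.74 → 10.74

10.74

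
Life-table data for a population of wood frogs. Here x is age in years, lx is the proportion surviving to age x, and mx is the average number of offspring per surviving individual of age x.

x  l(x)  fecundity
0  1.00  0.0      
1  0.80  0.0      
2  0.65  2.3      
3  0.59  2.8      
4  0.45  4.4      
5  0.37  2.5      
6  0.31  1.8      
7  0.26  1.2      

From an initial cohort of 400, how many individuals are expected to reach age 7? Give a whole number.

Expected survivors = N0 · l_7 = 400 × 0.26 = 104 → 104

104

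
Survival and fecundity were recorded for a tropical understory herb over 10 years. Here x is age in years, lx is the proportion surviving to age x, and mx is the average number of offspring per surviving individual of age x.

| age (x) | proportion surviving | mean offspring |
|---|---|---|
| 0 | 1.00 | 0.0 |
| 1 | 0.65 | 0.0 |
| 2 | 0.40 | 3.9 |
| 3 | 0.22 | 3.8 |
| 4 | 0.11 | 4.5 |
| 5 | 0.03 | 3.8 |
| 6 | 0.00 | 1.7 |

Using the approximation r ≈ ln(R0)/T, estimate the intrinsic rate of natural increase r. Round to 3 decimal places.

0.404

R0 = Σ lx·mx = 0 + 0 + 1.56 + 0.836 + 0.495 + 0.114 + 0 = 3.005
Σ x·lx·mx = 8.178; T = 8.178/3.005 = 2.72146…
r ≈ ln(R0)/T = ln(3.005)/2.72146… = 0.4043… → 0.404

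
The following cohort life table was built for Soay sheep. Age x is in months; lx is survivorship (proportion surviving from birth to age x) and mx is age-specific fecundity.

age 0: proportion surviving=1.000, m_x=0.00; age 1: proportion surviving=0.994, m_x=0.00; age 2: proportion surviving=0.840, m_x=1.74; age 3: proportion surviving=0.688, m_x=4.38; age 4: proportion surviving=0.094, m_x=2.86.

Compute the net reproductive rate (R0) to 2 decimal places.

lx·mx by age: 0, 0, 1.4616, 3.01344, 0.26884
R0 = Σ lx·mx = 4.74388 → 4.74

4.74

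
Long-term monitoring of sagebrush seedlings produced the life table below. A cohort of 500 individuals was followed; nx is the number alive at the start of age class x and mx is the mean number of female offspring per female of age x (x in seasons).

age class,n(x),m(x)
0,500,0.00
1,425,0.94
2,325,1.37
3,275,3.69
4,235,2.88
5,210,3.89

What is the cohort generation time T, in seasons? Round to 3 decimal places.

3.318

lx = nx/n0 = nx/500: 1, 0.85, 0.65, 0.55, 0.47, 0.42
lx·mx: 0, 0.799, 0.8905, 2.0295, 1.3536, 1.6338 → R0 = 6.7064
x·lx·mx: 0, 0.799, 1.781, 6.0885, 5.4144, 8.169 → Σ = 22.2519
T = 22.2519 / 6.7064 = 3.31801… → 3.318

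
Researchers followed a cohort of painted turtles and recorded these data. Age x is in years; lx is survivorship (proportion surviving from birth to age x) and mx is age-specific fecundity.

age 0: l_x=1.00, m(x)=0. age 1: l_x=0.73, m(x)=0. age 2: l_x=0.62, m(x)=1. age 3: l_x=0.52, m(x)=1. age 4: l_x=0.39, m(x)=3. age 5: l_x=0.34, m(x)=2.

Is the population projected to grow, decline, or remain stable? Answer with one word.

growing

R0 = Σ lx·mx = 0 + 0 + 0.62 + 0.52 + 1.17 + 0.68 = 2.99
R0 > 1, so the population is growing.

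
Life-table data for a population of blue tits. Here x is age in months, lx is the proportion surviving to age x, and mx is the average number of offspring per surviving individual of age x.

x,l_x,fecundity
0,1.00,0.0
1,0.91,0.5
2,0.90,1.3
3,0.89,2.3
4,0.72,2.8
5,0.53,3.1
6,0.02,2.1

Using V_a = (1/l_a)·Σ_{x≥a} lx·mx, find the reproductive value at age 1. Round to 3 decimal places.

lx·mx for x ≥ 1: 0.455, 1.17, 2.047, 2.016, 1.643, 0.042 → sum = 7.373
V_1 = 7.373 / l_1 = 7.373 / 0.91 = 8.102198… → 8.102

8.102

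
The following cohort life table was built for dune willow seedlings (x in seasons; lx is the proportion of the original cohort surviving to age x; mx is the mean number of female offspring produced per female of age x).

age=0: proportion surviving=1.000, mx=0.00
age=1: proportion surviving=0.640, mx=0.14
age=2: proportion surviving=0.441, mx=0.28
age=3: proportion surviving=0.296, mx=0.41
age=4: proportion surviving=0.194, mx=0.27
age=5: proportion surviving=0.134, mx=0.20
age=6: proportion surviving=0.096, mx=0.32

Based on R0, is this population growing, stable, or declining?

R0 = Σ lx·mx = 0 + 0.0896 + 0.12348 + 0.12136 + 0.05238 + 0.0268 + 0.03072 = 0.44434
R0 < 1, so the population is declining.

declining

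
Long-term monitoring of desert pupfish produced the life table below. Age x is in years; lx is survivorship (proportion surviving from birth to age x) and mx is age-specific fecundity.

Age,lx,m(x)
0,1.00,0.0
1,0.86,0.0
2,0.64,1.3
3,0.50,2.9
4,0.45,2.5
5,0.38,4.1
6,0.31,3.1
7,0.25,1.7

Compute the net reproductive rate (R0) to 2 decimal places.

6.35

lx·mx by age: 0, 0, 0.832, 1.45, 1.125, 1.558, 0.961, 0.425
R0 = Σ lx·mx = 6.351 → 6.35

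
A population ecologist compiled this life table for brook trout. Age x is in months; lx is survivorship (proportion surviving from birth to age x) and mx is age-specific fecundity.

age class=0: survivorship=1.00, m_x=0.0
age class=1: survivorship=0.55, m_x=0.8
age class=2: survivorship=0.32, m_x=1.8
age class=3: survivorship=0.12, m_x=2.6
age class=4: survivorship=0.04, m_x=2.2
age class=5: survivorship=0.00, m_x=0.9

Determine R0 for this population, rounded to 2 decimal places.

lx·mx by age: 0, 0.44, 0.576, 0.312, 0.088, 0
R0 = Σ lx·mx = 1.416 → 1.42

1.42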